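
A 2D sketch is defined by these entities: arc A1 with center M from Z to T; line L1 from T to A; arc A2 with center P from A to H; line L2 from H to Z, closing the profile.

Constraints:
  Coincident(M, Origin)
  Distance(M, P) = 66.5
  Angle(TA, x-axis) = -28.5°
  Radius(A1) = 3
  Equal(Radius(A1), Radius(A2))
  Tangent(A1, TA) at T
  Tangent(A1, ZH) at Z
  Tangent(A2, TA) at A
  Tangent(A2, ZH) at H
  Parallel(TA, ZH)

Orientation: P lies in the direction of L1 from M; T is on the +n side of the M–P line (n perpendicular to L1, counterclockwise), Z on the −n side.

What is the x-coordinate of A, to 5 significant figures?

59.873

The slot axis is L1's direction at -28.5°, so u = (cos -28.5°, sin -28.5°) = (0.87882, -0.47716) and n = (−sin -28.5°, cos -28.5°) = (0.47716, 0.87882). M is at the origin and P lies 66.5 along u from M, so P = 66.5·u = (58.441, -31.731). Tangency of A1 to both parallel lines with radius 3.0 puts T and Z at M ± 3.0·n: T = (1.4315, 2.6365), Z = (-1.4315, -2.6365). Equal radii place A and H the same way about P: A = P + 3.0·n = (59.873, -29.095), H = P − 3.0·n = (57.010, -34.368). So A.x = 59.873.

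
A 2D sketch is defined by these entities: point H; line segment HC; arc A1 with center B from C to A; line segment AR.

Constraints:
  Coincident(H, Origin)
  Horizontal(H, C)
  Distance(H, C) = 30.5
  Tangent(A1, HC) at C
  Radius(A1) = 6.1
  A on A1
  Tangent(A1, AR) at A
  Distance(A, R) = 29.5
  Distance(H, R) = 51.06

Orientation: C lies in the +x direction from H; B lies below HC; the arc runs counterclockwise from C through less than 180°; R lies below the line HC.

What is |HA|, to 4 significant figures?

26.32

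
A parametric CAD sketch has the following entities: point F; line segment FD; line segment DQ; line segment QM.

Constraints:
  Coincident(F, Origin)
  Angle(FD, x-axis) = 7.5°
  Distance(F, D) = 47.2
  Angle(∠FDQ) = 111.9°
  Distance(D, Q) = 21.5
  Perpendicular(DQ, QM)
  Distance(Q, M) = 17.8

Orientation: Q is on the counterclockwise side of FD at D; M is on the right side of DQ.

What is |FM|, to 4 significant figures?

72.96

F is at the origin; FD runs at 7.5° with length 47.2, so D = 47.2·(cos 7.5°, sin 7.5°) = (46.80, 6.161). ∠FDQ = 111.9°, so DQ runs at 7.5° + (180° − 111.9°) = 75.60° from the x-axis; with |DQ| = 21.5, Q = D + 21.5·(cos 75.60°, sin 75.60°) = (52.14, 26.99). DQ ⟂ QM; with |QM| = 17.8 on the right of DQ, M = Q + 17.8·(0.9686, -0.2487) = (69.38, 22.56). Then |FM| = |M − F| = 72.96.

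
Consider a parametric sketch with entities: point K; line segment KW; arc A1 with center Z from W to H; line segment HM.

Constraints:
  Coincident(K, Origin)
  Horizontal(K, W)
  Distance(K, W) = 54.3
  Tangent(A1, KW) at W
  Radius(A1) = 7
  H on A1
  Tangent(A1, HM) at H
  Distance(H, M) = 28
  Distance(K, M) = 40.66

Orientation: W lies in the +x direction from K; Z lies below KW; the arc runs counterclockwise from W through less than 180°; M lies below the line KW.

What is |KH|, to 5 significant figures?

48.779

Checks: K.y = 0.00, W.y = 0.00 ✓; |ZH| = 7.000 ✓; ∠(ZH, HM) = 90.00° ✓; |HM| = 28.00 ✓; |KM| = 40.66 ✓.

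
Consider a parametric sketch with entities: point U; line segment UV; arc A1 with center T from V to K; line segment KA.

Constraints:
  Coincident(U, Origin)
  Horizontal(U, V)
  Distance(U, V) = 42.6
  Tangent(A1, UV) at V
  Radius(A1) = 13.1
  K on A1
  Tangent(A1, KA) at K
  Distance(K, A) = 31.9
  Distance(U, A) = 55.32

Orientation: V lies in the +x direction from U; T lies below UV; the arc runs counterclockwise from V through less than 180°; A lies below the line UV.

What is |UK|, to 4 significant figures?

32.59

U is at the origin; U and V share the same y with |UV| = 42.6 and V on the +x side, so V = (42.60, 0.000). Tangency of A1 to UV means the radius TV is perpendicular to UV, so T = V + (0, -13.1) = (42.60, -13.10). Since TK ⟂ KA (tangency), |TA| = √(13.1² + 31.9²) = 34.49 regardless of where K sits on A1. So A lies on both circle(U, 55.32) and circle(T, 34.49); the below-UV intersection is A = (31.23, -45.66). K is the foot of the tangent from A: K = (29.52, -13.80).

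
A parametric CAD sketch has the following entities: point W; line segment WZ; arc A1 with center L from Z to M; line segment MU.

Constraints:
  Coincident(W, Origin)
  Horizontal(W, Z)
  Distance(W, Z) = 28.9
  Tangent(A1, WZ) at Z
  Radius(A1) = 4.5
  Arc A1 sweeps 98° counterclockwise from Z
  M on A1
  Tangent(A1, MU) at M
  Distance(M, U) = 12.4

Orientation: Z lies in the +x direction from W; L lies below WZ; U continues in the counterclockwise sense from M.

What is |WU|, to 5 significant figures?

31.429

On A1, Z sits at bearing 90° from L; a 98° counterclockwise sweep puts M at bearing 188°, so M = L + 4.5·(cos 188°, sin 188°) = (24.444, -5.1263). A1 meets MU tangentially, so LM is at right angles to MU, so MU runs along (−sin 188°, cos 188°); with |MU| = 12.4, U = (26.170, -17.406). Then |WU| = |U − W| = 31.429.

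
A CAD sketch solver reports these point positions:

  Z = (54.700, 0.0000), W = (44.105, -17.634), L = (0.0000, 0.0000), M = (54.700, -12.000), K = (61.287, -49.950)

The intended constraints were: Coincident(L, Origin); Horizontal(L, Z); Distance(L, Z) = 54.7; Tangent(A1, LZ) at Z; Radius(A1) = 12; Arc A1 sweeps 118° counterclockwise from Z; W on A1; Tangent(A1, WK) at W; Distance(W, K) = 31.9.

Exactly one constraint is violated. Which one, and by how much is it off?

Distance(W, K) = 31.9 — off by 4.70.

L = (0.00, 0.00) ✓; L.y = 0.00, Z.y = 0.00 ✓; |LZ| = 54.70 ✓; ∠(MZ, ZL) = 90.00° ✓; |MZ| = 12.00 ✓; bearing(M→W) − bearing(M→Z) = 118.0° ✓; |MW| = 12.00 ✓; ∠(MW, WK) = 90.00° ✓; |WK| = 36.60 ✗.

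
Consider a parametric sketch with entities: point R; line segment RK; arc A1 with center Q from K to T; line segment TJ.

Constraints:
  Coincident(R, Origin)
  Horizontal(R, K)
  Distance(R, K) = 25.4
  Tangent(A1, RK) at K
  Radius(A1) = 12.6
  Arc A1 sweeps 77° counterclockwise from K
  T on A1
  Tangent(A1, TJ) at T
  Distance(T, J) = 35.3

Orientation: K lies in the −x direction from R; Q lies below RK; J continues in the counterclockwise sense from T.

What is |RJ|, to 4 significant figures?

63.49

On A1, K sits at bearing 90° from Q; a 77° counterclockwise sweep puts T at bearing 167°, so T = Q + 12.6·(cos 167°, sin 167°) = (-37.68, -9.766). Since A1 is tangent to TJ there, QT ⟂ TJ, so TJ runs along (−sin 167°, cos 167°); with |TJ| = 35.3, J = (-45.62, -44.16). Then |RJ| = |J − R| = 63.49.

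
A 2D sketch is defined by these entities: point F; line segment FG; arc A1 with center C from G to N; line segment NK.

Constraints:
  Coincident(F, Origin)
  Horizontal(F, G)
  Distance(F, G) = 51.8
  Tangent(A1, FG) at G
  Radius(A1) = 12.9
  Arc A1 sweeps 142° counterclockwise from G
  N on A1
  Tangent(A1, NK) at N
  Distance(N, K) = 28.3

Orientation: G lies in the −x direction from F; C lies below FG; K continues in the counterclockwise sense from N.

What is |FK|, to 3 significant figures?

55.1

On A1, G sits at bearing 90° from C; a 142° counterclockwise sweep puts N at bearing 232°, so N = C + 12.9·(cos 232°, sin 232°) = (-59.7, -23.1). Since A1 is tangent to NK there, CN ⟂ NK, so NK runs along (−sin 232°, cos 232°); with |NK| = 28.3, K = (-37.4, -40.5). Then |FK| = |K − F| = 55.1.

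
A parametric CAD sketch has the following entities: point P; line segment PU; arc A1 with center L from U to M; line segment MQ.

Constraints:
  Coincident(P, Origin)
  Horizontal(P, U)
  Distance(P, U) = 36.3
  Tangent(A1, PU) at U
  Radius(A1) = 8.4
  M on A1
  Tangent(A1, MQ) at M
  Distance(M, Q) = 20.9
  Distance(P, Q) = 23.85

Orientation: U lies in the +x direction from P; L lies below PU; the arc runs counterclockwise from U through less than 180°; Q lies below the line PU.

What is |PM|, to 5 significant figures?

30.307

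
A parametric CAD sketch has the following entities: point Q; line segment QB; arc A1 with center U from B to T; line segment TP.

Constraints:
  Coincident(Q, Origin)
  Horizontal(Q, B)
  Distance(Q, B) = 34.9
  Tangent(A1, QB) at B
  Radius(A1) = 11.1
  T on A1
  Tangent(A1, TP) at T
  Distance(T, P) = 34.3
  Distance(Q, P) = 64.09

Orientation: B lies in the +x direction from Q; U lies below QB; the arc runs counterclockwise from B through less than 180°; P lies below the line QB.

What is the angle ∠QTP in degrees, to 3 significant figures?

158°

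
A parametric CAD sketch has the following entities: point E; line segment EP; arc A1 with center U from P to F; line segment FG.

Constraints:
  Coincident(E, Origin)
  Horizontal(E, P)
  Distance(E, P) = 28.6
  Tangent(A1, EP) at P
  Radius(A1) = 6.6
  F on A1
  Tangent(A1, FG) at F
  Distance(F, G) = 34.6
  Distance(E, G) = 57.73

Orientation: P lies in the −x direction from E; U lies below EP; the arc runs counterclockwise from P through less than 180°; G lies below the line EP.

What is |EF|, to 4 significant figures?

35.41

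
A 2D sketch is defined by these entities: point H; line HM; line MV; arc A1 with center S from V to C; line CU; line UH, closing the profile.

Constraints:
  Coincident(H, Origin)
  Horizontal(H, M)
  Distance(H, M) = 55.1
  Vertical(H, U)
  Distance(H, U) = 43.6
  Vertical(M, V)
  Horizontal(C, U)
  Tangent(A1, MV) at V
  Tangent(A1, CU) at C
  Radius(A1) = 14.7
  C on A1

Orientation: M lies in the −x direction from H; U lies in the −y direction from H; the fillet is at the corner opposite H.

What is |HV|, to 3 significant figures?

62.2

H is at the origin; HM is horizontal with |HM| = 55.1 and M on the −x side, so M = (-55.1, 0.00). H and U share the same x with |HU| = 43.6 and U on the −y side, so U = (0.00, -43.6). The virtual corner opposite H is at (-55.1, -43.6). The tangent condition forces SV to be normal to MV and since A1 is tangent to CU there, SC ⟂ CU, with radius 14.7, so the center S sits 14.7 in from both sides at S = (-40.4, -28.9). That places the tangent points at V = (-55.1, -28.9) on MV and C = (-40.4, -43.6) on CU. Then |HV| = |V − H| = 62.2.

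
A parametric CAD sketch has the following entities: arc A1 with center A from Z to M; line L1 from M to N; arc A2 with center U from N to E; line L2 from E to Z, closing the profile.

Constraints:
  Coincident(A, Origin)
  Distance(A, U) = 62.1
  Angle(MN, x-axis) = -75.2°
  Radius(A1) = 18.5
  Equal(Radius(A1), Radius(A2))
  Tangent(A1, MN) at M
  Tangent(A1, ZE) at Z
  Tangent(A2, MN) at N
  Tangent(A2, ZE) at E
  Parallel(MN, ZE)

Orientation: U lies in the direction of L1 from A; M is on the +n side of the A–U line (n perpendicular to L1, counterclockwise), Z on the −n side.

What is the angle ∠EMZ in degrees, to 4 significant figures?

59.21°

Tangency of A1 to both parallel lines with radius 18.5 puts M and Z at A ± 18.5·n: M = (17.89, 4.726), Z = (-17.89, -4.726). Equal radii place N and E the same way about U: N = U + 18.5·n = (33.75, -55.31), E = U − 18.5·n = (-2.023, -64.77). Then cos ∠EMZ = ME·MZ / (|ME||MZ|), giving 59.21°.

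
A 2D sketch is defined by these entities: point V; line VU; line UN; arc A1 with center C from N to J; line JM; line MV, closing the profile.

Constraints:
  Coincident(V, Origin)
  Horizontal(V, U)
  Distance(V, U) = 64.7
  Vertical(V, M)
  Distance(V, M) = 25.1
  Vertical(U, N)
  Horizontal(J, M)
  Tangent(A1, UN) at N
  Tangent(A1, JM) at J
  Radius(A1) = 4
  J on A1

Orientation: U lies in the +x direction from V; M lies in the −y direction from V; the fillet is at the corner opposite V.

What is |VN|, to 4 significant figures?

68.05

V is at the origin; V and U share the same y with |VU| = 64.7 and U on the +x side, so U = (64.70, 0.000). V and M share the same x with |VM| = 25.1 and M on the −y side, so M = (0.000, -25.10). The virtual corner opposite V is at (64.70, -25.10). The tangent condition forces CN to be normal to UN and since A1 is tangent to JM there, CJ ⟂ JM, with radius 4.0, so the center C sits 4.0 in from both sides at C = (60.70, -21.10). That places the tangent points at N = (64.70, -21.10) on UN and J = (60.70, -25.10) on JM. Then |VN| = |N − V| = 68.05.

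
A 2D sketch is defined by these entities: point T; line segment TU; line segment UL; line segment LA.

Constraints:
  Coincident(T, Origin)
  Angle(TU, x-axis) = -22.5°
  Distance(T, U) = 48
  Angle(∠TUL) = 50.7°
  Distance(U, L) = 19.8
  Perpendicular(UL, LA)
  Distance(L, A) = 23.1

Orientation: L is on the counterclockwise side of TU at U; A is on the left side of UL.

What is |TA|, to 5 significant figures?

17.597

T is at the origin; TU runs at -22.5° with length 48.0, so U = 48.0·(cos -22.5°, sin -22.5°) = (44.346, -18.369). ∠TUL = 50.7°, so UL runs at -22.5° + (180° − 50.7°) = 106.80° from the x-axis; with |UL| = 19.8, L = U + 19.8·(cos 106.80°, sin 106.80°) = (38.623, 0.58612). UL ⟂ LA; with |LA| = 23.1 on the left of UL, A = L + 23.1·(-0.95732, -0.28903) = (16.509, -6.0905). Then |TA| = |A − T| = 17.597.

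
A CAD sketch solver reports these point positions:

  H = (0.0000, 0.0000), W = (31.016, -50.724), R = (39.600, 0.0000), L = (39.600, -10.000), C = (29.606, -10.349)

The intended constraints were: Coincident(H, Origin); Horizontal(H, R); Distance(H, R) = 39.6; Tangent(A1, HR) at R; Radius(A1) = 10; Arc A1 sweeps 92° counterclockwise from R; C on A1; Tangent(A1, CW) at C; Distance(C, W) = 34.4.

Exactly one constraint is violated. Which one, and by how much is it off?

Distance(C, W) = 34.4 — off by 6.00.

H = (0.00, 0.00) ✓; H.y = 0.00, R.y = 0.00 ✓; |HR| = 39.60 ✓; ∠(LR, RH) = 90.00° ✓; |LR| = 10.00 ✓; bearing(L→C) − bearing(L→R) = 92.00° ✓; |LC| = 10.00 ✓; ∠(LC, CW) = 90.00° ✓; |CW| = 40.40 ✗.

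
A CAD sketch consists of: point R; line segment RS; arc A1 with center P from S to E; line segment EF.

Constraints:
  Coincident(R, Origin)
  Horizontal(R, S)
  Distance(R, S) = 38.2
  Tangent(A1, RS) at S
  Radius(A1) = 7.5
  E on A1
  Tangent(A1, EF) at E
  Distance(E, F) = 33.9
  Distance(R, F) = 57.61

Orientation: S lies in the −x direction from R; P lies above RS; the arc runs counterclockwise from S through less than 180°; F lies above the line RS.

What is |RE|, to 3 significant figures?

32.3

Checks: |PE| = 7.500 ✓; ∠(PE, EF) = 90.00° ✓; |EF| = 33.90 ✓; |RF| = 57.61 ✓.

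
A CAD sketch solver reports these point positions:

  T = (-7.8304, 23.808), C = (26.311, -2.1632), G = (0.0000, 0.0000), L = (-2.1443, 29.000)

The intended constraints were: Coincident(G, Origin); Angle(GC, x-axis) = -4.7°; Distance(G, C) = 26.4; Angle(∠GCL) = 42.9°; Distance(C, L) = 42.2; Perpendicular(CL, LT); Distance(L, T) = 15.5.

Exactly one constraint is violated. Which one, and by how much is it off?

Distance(L, T) = 15.5 — off by 7.80.

G = (0.00, 0.00) ✓; GC at -4.700° ✓; |GC| = 26.40 ✓; ∠GCL = 42.90° ✓; |CL| = 42.20 ✓; ∠(CL, LT) = 90.00° ✓; |LT| = 7.700 ✗.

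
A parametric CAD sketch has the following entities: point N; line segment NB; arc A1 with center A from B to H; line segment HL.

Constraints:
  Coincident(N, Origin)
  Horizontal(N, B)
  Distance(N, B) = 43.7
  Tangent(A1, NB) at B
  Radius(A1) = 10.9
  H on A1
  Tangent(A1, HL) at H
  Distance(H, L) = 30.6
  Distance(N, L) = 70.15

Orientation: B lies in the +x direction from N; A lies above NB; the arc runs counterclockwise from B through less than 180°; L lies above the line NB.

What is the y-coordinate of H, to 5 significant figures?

9.8958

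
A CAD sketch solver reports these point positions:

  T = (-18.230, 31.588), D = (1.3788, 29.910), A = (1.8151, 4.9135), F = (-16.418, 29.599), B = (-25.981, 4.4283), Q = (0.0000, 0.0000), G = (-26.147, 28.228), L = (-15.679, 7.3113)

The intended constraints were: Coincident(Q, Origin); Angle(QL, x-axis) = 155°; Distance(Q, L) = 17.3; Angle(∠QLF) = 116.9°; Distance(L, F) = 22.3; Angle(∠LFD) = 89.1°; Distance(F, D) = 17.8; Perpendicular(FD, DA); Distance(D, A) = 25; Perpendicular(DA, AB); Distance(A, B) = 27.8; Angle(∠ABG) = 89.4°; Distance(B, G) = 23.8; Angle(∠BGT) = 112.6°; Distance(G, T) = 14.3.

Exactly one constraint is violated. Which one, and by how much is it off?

Distance(G, T) = 14.3 — off by 5.70.

Q = (0.00, 0.00) ✓; QL at 155.0° ✓; |QL| = 17.30 ✓; ∠QLF = 116.9° ✓; |LF| = 22.30 ✓; ∠LFD = 89.10° ✓; |FD| = 17.80 ✓; ∠(FD, DA) = 90.00° ✓; |DA| = 25.00 ✓; ∠(DA, AB) = 90.00° ✓; |AB| = 27.80 ✓; ∠ABG = 89.40° ✓; |BG| = 23.80 ✓; ∠BGT = 112.6° ✓; |GT| = 8.600 ✗.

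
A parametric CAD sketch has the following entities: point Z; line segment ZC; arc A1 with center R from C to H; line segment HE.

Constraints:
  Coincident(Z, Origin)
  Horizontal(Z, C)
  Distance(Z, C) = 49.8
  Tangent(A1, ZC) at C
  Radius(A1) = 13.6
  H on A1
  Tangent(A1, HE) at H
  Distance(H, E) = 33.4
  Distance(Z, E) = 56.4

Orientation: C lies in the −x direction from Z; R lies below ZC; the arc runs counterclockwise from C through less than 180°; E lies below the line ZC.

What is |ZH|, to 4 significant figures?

63.32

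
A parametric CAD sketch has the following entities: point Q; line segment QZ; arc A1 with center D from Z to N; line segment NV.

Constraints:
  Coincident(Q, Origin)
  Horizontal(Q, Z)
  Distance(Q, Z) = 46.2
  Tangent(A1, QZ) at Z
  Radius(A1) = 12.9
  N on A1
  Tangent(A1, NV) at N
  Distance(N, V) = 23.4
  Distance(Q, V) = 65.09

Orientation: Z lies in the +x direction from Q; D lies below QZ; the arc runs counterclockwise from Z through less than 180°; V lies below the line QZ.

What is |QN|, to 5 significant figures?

42.418

Checks: |DN| = 12.90 ✓; ∠(DN, NV) = 90.00° ✓; |NV| = 23.40 ✓; |QV| = 65.09 ✓.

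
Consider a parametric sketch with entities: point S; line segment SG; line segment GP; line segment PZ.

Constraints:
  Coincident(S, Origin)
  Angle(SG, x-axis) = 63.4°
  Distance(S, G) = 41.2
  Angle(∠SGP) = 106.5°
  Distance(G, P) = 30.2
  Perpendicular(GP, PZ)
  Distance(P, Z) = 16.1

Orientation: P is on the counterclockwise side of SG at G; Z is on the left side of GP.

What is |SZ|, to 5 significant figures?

47.994

∠SGP = 106.5°, so GP runs at 63.4° + (180° − 106.5°) = 136.90° from the x-axis; with |GP| = 30.2, P = G + 30.2·(cos 136.90°, sin 136.90°) = (-3.6032, 57.474). GP is perpendicular to PZ; with |PZ| = 16.1 on the left of GP, Z = P + 16.1·(-0.68327, -0.73016) = (-14.604, 45.718). Then |SZ| = |Z − S| = 47.994.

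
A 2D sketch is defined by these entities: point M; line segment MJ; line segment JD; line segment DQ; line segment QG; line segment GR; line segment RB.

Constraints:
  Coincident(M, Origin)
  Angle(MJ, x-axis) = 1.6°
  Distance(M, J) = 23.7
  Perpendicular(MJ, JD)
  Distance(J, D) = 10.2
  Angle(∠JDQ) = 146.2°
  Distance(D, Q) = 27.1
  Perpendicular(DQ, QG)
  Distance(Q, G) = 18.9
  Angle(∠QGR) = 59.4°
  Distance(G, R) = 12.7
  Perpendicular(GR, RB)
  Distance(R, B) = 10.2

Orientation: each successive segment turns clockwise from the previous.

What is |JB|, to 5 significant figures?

29.905

M is at the origin; MJ runs at 1.6° with length 23.7, so J = (23.691, 0.66174). MJ is perpendicular to JD, so JD runs at -88.400°; with |JD| = 10.2, D = (23.976, -9.5343). ∠JDQ = 146.2° gives DQ at -122.20° from the x-axis; with |DQ| = 27.1, Q = (9.5346, -32.466). DQ ⟂ QG, so QG runs at 147.80°; with |QG| = 18.9, G = (-6.4584, -22.395). ∠QGR = 59.4° gives GR at 27.200° from the x-axis; with |GR| = 12.7, R = (4.8372, -16.590). GR ⟂ RB, so RB runs at -62.800°; with |RB| = 10.2, B = (9.4995, -25.662). Then |JB| = |B − J| = 29.905.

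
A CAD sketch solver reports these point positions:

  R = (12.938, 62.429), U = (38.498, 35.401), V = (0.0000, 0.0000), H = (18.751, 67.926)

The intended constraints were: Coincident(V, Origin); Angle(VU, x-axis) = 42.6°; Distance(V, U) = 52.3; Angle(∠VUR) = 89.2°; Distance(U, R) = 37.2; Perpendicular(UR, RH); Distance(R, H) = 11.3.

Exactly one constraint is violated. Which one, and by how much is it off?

Distance(R, H) = 11.3 — off by 3.30.

V = (0.00, 0.00) ✓; VU at 42.60° ✓; |VU| = 52.30 ✓; ∠VUR = 89.20° ✓; |UR| = 37.20 ✓; ∠(UR, RH) = 90.00° ✓; |RH| = 8.000 ✗.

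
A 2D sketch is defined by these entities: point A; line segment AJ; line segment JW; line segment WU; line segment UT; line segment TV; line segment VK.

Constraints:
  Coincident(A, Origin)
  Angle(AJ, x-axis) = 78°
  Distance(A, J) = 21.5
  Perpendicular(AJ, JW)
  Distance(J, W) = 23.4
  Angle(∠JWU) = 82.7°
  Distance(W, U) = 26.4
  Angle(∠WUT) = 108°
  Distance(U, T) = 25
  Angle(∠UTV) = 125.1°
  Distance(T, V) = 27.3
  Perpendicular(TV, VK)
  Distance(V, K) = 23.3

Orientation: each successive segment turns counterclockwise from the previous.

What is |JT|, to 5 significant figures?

31.157

∠JWU = 82.7° gives WU at -94.700° from the x-axis; with |WU| = 26.4, U = (-20.582, -0.41592). ∠WUT = 108.0° gives UT at -22.700° from the x-axis; with |UT| = 25.0, T = (2.4817, -10.064). Then |JT| = |T − J| = 31.157.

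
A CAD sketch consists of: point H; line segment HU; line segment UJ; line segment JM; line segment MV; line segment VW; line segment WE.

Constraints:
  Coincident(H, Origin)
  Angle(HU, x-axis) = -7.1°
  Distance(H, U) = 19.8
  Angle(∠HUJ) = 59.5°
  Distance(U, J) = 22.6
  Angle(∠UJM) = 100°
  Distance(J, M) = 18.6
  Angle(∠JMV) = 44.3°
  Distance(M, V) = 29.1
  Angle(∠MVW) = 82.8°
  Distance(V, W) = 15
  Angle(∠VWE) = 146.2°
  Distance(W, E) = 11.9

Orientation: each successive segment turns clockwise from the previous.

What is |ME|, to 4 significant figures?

30.76

∠MVW = 82.8° gives VW at -80.50° from the x-axis; with |VW| = 15.0, W = (19.72, -18.17). ∠VWE = 146.2° gives WE at -114.3° from the x-axis; with |WE| = 11.9, E = (14.83, -29.01). Then |ME| = |E − M| = 30.76.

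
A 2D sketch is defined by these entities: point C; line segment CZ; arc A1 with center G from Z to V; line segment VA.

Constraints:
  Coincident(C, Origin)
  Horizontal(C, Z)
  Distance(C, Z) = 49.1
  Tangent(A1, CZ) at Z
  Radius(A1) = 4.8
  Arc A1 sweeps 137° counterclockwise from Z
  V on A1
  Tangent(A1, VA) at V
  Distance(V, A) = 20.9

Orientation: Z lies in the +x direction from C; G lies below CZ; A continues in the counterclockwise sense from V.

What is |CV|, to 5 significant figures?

46.574

C is at the origin; CZ is horizontal with |CZ| = 49.1 and Z on the +x side, so Z = (49.100, 0.0000). Tangency of A1 to CZ means the radius GZ is perpendicular to CZ, so G = Z + (0, -4.8) = (49.100, -4.8000). On A1, Z sits at bearing 90° from G; a 137° counterclockwise sweep puts V at bearing 227°, so V = G + 4.8·(cos 227°, sin 227°) = (45.826, -8.3105). Then |CV| = |V − C| = 46.574.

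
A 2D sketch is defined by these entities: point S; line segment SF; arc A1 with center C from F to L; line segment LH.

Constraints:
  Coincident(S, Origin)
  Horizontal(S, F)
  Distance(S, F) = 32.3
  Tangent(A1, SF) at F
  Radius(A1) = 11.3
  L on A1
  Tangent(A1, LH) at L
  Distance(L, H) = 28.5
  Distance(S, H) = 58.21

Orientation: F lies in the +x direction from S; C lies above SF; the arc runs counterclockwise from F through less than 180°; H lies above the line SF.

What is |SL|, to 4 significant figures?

45.19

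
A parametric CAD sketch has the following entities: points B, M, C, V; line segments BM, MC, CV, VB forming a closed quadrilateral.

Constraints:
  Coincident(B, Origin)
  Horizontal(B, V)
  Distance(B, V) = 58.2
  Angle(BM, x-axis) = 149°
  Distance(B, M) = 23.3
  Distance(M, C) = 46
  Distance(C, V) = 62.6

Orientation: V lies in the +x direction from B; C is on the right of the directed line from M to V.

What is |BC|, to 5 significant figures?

28.329

B is at the origin; BV is horizontal with |BV| = 58.2 and V in +x, so V = (58.2, 0). BM runs at 149.0° with |BM| = 23.3, so M = (-19.972, 12.000). C is determined by |MC| = 46.0 and |CV| = 62.6 together: it lies at the intersection of circle(M, 46.0) and circle(V, 62.6). With |MV| = 79.088, the foot of the radical line on MV is 28.147 from M and the perpendicular offset is √(46.0² − 28.147²) = 36.384. Taking the right-of-MV solution: C = (2.3281, -28.233).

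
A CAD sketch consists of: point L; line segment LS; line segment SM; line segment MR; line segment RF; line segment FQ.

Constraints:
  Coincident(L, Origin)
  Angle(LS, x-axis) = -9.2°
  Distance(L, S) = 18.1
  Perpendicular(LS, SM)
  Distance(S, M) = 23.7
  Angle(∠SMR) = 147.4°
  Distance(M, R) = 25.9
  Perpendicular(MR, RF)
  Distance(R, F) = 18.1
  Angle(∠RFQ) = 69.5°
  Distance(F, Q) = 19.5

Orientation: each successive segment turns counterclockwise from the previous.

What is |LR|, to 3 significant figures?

45.7

L is at the origin; LS runs at -9.2° with length 18.1, so S = (17.9, -2.89). The perpendicularity gives SM at right angles to LS, so SM runs at 80.8°; with |SM| = 23.7, M = (21.7, 20.5). ∠SMR = 147.4° gives MR at 113° from the x-axis; with |MR| = 25.9, R = (11.4, 44.3). Then |LR| = |R − L| = 45.7.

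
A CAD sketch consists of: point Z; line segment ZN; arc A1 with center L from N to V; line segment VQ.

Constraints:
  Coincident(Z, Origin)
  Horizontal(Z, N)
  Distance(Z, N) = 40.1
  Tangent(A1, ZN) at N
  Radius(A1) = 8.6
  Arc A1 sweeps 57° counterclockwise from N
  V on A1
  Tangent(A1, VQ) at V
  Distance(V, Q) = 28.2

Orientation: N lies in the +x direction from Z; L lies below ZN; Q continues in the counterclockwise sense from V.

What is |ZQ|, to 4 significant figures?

32.67

Z is at the origin; Z and N share the same y with |ZN| = 40.1 and N on the +x side, so N = (40.10, 0.000). The tangent condition forces LN to be normal to ZN, so L = N + (0, -8.6) = (40.10, -8.600). On A1, N sits at bearing 90° from L; a 57° counterclockwise sweep puts V at bearing 147°, so V = L + 8.6·(cos 147°, sin 147°) = (32.89, -3.916). The tangent condition forces LV to be normal to VQ, so VQ runs along (−sin 147°, cos 147°); with |VQ| = 28.2, Q = (17.53, -27.57). Then |ZQ| = |Q − Z| = 32.67.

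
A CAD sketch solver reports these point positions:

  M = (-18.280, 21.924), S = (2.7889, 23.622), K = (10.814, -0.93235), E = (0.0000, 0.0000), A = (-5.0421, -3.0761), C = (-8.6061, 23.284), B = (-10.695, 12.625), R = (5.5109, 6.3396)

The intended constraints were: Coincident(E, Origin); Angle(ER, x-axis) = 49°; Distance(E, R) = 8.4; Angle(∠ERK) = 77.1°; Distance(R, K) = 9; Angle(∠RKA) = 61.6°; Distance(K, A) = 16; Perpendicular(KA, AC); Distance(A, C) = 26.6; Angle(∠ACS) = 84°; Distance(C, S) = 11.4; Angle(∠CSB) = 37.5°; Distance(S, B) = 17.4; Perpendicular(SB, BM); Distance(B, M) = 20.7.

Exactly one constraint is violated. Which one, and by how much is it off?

Distance(B, M) = 20.7 — off by 8.70.

E = (0.00, 0.00) ✓; ER at 49.00° ✓; |ER| = 8.400 ✓; ∠ERK = 77.10° ✓; |RK| = 9.000 ✓; ∠RKA = 61.60° ✓; |KA| = 16.00 ✓; ∠(KA, AC) = 90.00° ✓; |AC| = 26.60 ✓; ∠ACS = 84.00° ✓; |CS| = 11.40 ✓; ∠CSB = 37.50° ✓; |SB| = 17.40 ✓; ∠(SB, BM) = 90.00° ✓; |BM| = 12.00 ✗.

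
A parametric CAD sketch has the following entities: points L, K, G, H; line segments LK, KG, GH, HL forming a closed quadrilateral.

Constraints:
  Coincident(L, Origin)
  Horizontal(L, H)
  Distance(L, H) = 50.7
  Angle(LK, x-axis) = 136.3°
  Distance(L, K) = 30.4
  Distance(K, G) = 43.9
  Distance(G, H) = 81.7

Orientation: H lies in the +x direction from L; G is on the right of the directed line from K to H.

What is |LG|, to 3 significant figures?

35.8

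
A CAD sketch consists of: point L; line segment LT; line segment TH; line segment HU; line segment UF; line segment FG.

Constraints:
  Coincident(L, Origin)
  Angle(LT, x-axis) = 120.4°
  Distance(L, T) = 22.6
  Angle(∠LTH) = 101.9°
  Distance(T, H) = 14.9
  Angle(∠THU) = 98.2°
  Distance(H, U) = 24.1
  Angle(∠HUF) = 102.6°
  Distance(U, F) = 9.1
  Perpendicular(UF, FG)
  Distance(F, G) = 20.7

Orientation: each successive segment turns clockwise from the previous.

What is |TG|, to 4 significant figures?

8.122

L is at the origin; LT runs at 120.4° with length 22.6, so T = (-11.44, 19.49). ∠LTH = 101.9° gives TH at 42.30° from the x-axis; with |TH| = 14.9, H = (-0.4159, 29.52). ∠THU = 98.2° gives HU at -39.50° from the x-axis; with |HU| = 24.1, U = (18.18, 14.19). ∠HUF = 102.6° gives UF at -116.9° from the x-axis; with |UF| = 9.1, F = (14.06, 6.076). UF ⟂ FG, so FG runs at 153.1°; with |FG| = 20.7, G = (-4.397, 15.44). Then |TG| = |G − T| = 8.122.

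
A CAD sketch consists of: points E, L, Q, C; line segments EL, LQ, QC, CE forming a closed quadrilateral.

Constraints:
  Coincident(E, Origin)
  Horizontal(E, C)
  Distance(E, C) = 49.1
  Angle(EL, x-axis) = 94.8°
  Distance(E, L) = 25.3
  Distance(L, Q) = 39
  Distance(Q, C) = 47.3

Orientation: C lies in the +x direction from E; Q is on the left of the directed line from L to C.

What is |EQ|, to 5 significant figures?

54.490

E is at the origin; EC is horizontal with |EC| = 49.1 and C in +x, so C = (49.1, 0). EL runs at 94.8° with |EL| = 25.3, so L = (-2.1170, 25.211). Q is determined by |LQ| = 39.0 and |QC| = 47.3 together: it lies at the intersection of circle(L, 39.0) and circle(C, 47.3). With |LC| = 57.086, the foot of the radical line on LC is 22.269 from L and the perpendicular offset is √(39.0² − 22.269²) = 32.017. Taking the left-of-LC solution: Q = (32.003, 44.102).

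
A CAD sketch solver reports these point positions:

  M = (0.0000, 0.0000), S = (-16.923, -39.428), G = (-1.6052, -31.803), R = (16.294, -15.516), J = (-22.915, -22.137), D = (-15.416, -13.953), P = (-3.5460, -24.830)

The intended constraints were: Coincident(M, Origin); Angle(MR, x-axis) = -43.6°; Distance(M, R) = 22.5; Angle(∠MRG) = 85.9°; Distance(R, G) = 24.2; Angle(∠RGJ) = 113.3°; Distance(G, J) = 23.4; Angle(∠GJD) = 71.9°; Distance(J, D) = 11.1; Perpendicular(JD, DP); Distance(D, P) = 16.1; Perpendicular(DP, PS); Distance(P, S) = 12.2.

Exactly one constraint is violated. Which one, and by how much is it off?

Distance(P, S) = 12.2 — off by 7.60.

M = (0.00, 0.00) ✓; MR at -43.60° ✓; |MR| = 22.50 ✓; ∠MRG = 85.90° ✓; |RG| = 24.20 ✓; ∠RGJ = 113.3° ✓; |GJ| = 23.40 ✓; ∠GJD = 71.90° ✓; |JD| = 11.10 ✓; ∠(JD, DP) = 90.00° ✓; |DP| = 16.10 ✓; ∠(DP, PS) = 90.00° ✓; |PS| = 19.80 ✗.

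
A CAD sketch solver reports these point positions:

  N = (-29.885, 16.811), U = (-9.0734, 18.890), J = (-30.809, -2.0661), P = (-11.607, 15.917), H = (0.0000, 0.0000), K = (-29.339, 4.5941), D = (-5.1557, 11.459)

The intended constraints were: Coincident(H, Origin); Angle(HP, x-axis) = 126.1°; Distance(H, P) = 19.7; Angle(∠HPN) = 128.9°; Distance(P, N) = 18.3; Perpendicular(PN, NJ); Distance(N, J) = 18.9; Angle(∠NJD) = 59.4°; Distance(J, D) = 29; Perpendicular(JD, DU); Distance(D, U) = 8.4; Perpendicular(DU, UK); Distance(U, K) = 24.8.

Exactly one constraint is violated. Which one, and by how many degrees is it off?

Perpendicular(DU, UK) — off by 7.40°.

H = (0.00, 0.00) ✓; HP at 126.1° ✓; |HP| = 19.70 ✓; ∠HPN = 128.9° ✓; |PN| = 18.30 ✓; ∠(PN, NJ) = 90.00° ✓; |NJ| = 18.90 ✓; ∠NJD = 59.40° ✓; |JD| = 29.00 ✓; ∠(JD, DU) = 90.00° ✓; |DU| = 8.400 ✓; ∠(DU, UK) = 97.40° ✗; |UK| = 24.80 ✓.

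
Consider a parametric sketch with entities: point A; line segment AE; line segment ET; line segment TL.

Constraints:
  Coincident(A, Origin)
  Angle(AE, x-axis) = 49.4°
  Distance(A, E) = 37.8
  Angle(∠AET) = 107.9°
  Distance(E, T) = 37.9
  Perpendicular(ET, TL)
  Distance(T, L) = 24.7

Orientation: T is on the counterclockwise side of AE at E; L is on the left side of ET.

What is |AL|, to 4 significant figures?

50.78

A is at the origin; AE runs at 49.4° with length 37.8, so E = 37.8·(cos 49.4°, sin 49.4°) = (24.60, 28.70). ∠AET = 107.9°, so ET runs at 49.4° + (180° − 107.9°) = 121.5° from the x-axis; with |ET| = 37.9, T = E + 37.9·(cos 121.5°, sin 121.5°) = (4.797, 61.02). ET ⟂ TL; with |TL| = 24.7 on the left of ET, L = T + 24.7·(-0.8526, -0.5225) = (-16.26, 48.11). Then |AL| = |L − A| = 50.78.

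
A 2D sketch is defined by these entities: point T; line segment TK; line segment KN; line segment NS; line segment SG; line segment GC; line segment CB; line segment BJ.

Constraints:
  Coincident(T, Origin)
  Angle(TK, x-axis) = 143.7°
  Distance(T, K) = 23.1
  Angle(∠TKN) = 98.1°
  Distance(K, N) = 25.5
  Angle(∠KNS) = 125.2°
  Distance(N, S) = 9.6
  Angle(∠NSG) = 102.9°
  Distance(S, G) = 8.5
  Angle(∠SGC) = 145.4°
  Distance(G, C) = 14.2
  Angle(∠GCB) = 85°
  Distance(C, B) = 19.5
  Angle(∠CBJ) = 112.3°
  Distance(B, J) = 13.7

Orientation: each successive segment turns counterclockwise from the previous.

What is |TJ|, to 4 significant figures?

39.56

T is at the origin; TK runs at 143.7° with length 23.1, so K = (-18.62, 13.68). ∠TKN = 98.1° gives KN at -134.4° from the x-axis; with |KN| = 25.5, N = (-36.46, -4.544). ∠KNS = 125.2° gives NS at -79.60° from the x-axis; with |NS| = 9.6, S = (-34.73, -13.99). ∠NSG = 102.9° gives SG at -2.500° from the x-axis; with |SG| = 8.5, G = (-26.23, -14.36). ∠SGC = 145.4° gives GC at 32.10° from the x-axis; with |GC| = 14.2, C = (-14.20, -6.811). ∠GCB = 85.0° gives CB at 127.1° from the x-axis; with |CB| = 19.5, B = (-25.97, 8.742). ∠CBJ = 112.3° gives BJ at -165.2° from the x-axis; with |BJ| = 13.7, J = (-39.21, 5.243). Then |TJ| = |J − T| = 39.56.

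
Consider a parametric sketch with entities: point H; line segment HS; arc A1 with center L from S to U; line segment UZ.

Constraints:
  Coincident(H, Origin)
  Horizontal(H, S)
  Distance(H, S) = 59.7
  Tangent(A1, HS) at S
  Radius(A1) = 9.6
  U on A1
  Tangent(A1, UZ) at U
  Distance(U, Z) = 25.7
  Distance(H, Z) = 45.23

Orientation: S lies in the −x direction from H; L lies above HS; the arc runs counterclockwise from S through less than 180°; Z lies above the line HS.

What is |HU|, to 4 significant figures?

51.92

H is at the origin; HS is horizontal with |HS| = 59.7 and S on the −x side, so S = (-59.70, 0.000). Since A1 is tangent to HS there, LS ⟂ HS, so L = S + (0, 9.6) = (-59.70, 9.600). Since LU ⟂ UZ (tangency), |LZ| = √(9.6² + 25.7²) = 27.43 regardless of where U sits on A1. So Z lies on both circle(H, 45.23) and circle(L, 27.43); the above-HS intersection is Z = (-37.35, 25.51). U is the foot of the tangent from Z: U = (-51.75, 4.222).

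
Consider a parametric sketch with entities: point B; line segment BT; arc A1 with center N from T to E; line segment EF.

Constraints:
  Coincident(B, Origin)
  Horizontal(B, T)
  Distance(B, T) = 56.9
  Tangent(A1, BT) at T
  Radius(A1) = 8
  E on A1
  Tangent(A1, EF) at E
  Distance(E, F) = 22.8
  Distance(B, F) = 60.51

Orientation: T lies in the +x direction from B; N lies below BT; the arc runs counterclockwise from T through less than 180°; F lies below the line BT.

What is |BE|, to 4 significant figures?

49.76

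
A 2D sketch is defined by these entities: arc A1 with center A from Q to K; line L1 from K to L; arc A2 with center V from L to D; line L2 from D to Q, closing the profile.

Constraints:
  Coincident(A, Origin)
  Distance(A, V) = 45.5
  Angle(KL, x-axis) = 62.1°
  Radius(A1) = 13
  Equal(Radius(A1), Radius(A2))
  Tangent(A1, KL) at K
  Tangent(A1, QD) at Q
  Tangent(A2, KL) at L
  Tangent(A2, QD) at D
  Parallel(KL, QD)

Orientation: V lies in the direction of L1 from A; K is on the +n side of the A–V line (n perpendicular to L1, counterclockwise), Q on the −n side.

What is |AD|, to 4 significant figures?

47.32

The slot axis is L1's direction at 62.1°, so u = (cos 62.1°, sin 62.1°) = (0.4679, 0.8838) and n = (−sin 62.1°, cos 62.1°) = (-0.8838, 0.4679). A is at the origin and V lies 45.5 along u from A, so V = 45.5·u = (21.29, 40.21). Tangency of A1 to both parallel lines with radius 13.0 puts K and Q at A ± 13.0·n: K = (-11.49, 6.083), Q = (11.49, -6.083). Equal radii place L and D the same way about V: L = V + 13.0·n = (9.802, 46.29), D = V − 13.0·n = (32.78, 34.13). Then |AD| = |D − A| = 47.32.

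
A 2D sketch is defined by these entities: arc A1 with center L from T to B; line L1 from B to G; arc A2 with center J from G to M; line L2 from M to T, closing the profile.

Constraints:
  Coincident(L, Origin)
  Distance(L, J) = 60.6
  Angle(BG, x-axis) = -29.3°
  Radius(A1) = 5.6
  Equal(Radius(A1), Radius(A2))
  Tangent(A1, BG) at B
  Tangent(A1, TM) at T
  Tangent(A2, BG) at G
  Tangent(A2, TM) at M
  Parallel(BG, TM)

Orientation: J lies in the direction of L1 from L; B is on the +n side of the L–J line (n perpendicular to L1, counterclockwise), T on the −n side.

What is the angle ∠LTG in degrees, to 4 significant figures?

79.53°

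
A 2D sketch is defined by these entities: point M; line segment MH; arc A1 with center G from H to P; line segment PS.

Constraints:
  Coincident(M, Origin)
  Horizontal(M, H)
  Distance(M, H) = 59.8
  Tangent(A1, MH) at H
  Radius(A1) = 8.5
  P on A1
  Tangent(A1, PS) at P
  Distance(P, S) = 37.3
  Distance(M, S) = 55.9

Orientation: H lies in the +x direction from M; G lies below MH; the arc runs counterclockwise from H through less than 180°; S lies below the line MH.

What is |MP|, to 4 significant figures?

52.14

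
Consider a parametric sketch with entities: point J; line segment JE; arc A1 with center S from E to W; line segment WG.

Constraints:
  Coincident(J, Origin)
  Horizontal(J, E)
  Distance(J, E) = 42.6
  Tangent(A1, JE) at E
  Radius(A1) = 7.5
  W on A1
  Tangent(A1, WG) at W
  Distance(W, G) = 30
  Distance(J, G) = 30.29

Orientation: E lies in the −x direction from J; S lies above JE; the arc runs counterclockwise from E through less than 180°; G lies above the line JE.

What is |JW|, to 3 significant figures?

37.1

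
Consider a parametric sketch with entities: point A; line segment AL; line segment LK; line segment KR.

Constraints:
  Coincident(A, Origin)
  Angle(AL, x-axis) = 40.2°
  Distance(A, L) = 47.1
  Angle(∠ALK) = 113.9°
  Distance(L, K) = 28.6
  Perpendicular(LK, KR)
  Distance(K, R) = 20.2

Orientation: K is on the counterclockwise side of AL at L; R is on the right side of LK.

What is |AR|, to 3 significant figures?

79.2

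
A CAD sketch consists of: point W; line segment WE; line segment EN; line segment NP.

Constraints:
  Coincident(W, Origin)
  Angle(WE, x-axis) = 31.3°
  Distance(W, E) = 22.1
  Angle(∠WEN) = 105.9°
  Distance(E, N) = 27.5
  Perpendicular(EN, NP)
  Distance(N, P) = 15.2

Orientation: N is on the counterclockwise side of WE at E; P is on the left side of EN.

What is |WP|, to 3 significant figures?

34.1

W is at the origin; WE runs at 31.3° with length 22.1, so E = 22.1·(cos 31.3°, sin 31.3°) = (18.9, 11.5). ∠WEN = 105.9°, so EN runs at 31.3° + (180° − 105.9°) = 105° from the x-axis; with |EN| = 27.5, N = E + 27.5·(cos 105°, sin 105°) = (11.6, 38.0). The perpendicularity gives NP at right angles to EN; with |NP| = 15.2 on the left of EN, P = N + 15.2·(-0.964, -0.266) = (-3.07, 34.0). Then |WP| = |P − W| = 34.1.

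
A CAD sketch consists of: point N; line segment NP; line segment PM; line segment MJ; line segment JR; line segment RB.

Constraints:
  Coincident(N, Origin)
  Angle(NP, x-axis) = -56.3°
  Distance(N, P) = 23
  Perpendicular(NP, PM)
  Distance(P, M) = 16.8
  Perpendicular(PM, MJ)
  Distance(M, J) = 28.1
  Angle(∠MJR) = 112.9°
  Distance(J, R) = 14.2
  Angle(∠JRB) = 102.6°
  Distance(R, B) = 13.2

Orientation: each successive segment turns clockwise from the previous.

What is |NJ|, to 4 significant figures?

17.56

N is at the origin; NP runs at -56.3° with length 23.0, so P = (12.76, -19.13). NP ⟂ PM, so PM runs at -146.3°; with |PM| = 16.8, M = (-1.215, -28.46). The perpendicularity gives MJ at right angles to PM, so MJ runs at 123.7°; with |MJ| = 28.1, J = (-16.81, -5.078). Then |NJ| = |J − N| = 17.56.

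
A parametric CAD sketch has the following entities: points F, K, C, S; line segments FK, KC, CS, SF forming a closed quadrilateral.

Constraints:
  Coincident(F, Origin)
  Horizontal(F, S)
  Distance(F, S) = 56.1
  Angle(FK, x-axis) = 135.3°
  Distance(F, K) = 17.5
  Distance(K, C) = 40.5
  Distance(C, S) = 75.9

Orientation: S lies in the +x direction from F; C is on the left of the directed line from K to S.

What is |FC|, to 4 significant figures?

50.91

F is at the origin; FS is horizontal with |FS| = 56.1 and S in +x, so S = (56.1, 0). FK runs at 135.3° with |FK| = 17.5, so K = (-12.44, 12.31). C is determined by |KC| = 40.5 and |CS| = 75.9 together: it lies at the intersection of circle(K, 40.5) and circle(S, 75.9). With |KS| = 69.64, the foot of the radical line on KS is 5.231 from K and the perpendicular offset is √(40.5² − 5.231²) = 40.16. Taking the left-of-KS solution: C = (-0.1910, 50.91).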